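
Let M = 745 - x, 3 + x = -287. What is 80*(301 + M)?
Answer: 106880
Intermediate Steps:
x = -290 (x = -3 - 287 = -290)
M = 1035 (M = 745 - 1*(-290) = 745 + 290 = 1035)
80*(301 + M) = 80*(301 + 1035) = 80*1336 = 106880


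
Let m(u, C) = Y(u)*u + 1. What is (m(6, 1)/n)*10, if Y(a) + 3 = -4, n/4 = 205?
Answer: -½ ≈ -0.50000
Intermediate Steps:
n = 820 (n = 4*205 = 820)
Y(a) = -7 (Y(a) = -3 - 4 = -7)
m(u, C) = 1 - 7*u (m(u, C) = -7*u + 1 = 1 - 7*u)
(m(6, 1)/n)*10 = ((1 - 7*6)/820)*10 = ((1 - 42)*(1/820))*10 = -41*1/820*10 = -1/20*10 = -½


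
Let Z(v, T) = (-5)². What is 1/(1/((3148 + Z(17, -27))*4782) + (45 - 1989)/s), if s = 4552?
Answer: -8633599734/3687107929 ≈ -2.3416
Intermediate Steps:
Z(v, T) = 25
1/(1/((3148 + Z(17, -27))*4782) + (45 - 1989)/s) = 1/(1/((3148 + 25)*4782) + (45 - 1989)/4552) = 1/((1/4782)/3173 - 1944*1/4552) = 1/((1/3173)*(1/4782) - 243/569) = 1/(1/15173286 - 243/569) = 1/(-3687107929/8633599734) = -8633599734/3687107929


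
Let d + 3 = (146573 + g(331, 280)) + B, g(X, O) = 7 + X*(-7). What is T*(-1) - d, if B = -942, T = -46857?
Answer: -96461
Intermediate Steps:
g(X, O) = 7 - 7*X
d = 143318 (d = -3 + ((146573 + (7 - 7*331)) - 942) = -3 + ((146573 + (7 - 2317)) - 942) = -3 + ((146573 - 2310) - 942) = -3 + (144263 - 942) = -3 + 143321 = 143318)
T*(-1) - d = -46857*(-1) - 1*143318 = 46857 - 143318 = -96461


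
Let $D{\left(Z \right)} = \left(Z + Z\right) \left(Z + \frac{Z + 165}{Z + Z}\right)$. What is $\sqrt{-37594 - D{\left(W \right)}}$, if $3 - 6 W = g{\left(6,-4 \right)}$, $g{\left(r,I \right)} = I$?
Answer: $\frac{i \sqrt{339866}}{3} \approx 194.33 i$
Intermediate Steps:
$W = \frac{7}{6}$ ($W = \frac{1}{2} - - \frac{2}{3} = \frac{1}{2} + \frac{2}{3} = \frac{7}{6} \approx 1.1667$)
$D{\left(Z \right)} = 2 Z \left(Z + \frac{165 + Z}{2 Z}\right)$
$\sqrt{-37594 - D{\left(W \right)}} = \sqrt{-37594 - \left(165 + \frac{7}{6} + 2 \left(\frac{7}{6}\right)^{2}\right)} = \sqrt{-37594 - \left(165 + \frac{7}{6} + 2 \cdot \frac{49}{36}\right)} = \sqrt{-37594 - \left(165 + \frac{7}{6} + \frac{49}{18}\right)} = \sqrt{-37594 - \frac{1520}{9}} = \sqrt{- \frac{339866}{9}} = \frac{i \sqrt{339866}}{3}$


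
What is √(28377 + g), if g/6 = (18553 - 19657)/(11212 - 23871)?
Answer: 3*√505278453017/12659 ≈ 168.46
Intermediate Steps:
g = 6624/12659 (g = 6*((18553 - 19657)/(11212 - 23871)) = 6*(-1104/(-12659)) = 6*(-1104*(-1/12659)) = 6*(1104/12659) = 6624/12659 ≈ 0.52326)
√(28377 + g) = √(28377 + 6624/12659) = √(359231067/12659) = 3*√505278453017/12659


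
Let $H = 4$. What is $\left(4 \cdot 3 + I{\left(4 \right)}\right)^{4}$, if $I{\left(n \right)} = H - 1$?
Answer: $50625$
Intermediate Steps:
$I{\left(n \right)} = 3$ ($I{\left(n \right)} = 4 - 1 = 3$)
$\left(4 \cdot 3 + I{\left(4 \right)}\right)^{4} = \left(4 \cdot 3 + 3\right)^{4} = \left(12 + 3\right)^{4} = 15^{4} = 50625$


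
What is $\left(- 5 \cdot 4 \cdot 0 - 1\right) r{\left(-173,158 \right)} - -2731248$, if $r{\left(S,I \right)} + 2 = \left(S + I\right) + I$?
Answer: $2731107$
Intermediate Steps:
$r{\left(S,I \right)} = -2 + S + 2 I$ ($r{\left(S,I \right)} = -2 + \left(\left(S + I\right) + I\right) = -2 + \left(\left(I + S\right) + I\right) = -2 + \left(S + 2 I\right) = -2 + S + 2 I$)
$\left(- 5 \cdot 4 \cdot 0 - 1\right) r{\left(-173,158 \right)} - -2731248 = \left(- 5 \cdot 4 \cdot 0 - 1\right) \left(-2 - 173 + 2 \cdot 158\right) - -2731248 = \left(\left(-5\right) 0 - 1\right) \left(-2 - 173 + 316\right) + 2731248 = \left(0 - 1\right) 141 + 2731248 = \left(-1\right) 141 + 2731248 = -141 + 2731248 = 2731107$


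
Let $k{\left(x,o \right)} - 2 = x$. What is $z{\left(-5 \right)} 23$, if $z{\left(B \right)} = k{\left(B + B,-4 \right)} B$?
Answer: $920$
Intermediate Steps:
$k{\left(x,o \right)} = 2 + x$
$z{\left(B \right)} = B \left(2 + 2 B\right)$ ($z{\left(B \right)} = \left(2 + \left(B + B\right)\right) B = \left(2 + 2 B\right) B = B \left(2 + 2 B\right)$)
$z{\left(-5 \right)} 23 = 2 \left(-5\right) \left(1 - 5\right) 23 = 2 \left(-5\right) \left(-4\right) 23 = 40 \cdot 23 = 920$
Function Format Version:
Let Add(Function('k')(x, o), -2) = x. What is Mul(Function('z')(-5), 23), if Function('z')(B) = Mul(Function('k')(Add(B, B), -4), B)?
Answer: 920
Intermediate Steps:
Function('k')(x, o) = Add(2, x)
Function('z')(B) = Mul(B, Add(2, Mul(2, B))) (Function('z')(B) = Mul(Add(2, Add(B, B)), B) = Mul(Add(2, Mul(2, B)), B) = Mul(B, Add(2, Mul(2, B))))
Mul(Function('z')(-5), 23) = Mul(Mul(2, -5, Add(1, -5)), 23) = Mul(Mul(2, -5, -4), 23) = Mul(40, 23) = 920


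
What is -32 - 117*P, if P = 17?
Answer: -2021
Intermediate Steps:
-32 - 117*P = -32 - 117*17 = -32 - 1989 = -2021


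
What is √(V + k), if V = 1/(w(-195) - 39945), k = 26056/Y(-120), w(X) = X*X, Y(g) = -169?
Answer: I*√1500830670/3120 ≈ 12.417*I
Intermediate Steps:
w(X) = X²
k = -26056/169 (k = 26056/(-169) = 26056*(-1/169) = -26056/169 ≈ -154.18)
V = -1/1920 (V = 1/((-195)² - 39945) = 1/(38025 - 39945) = 1/(-1920) = -1/1920 ≈ -0.00052083)
√(V + k) = √(-1/1920 - 26056/169) = √(-50027689/324480) = I*√1500830670/3120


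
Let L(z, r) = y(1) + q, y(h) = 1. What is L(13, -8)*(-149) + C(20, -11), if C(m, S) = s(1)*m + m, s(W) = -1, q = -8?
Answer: 1043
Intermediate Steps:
L(z, r) = -7 (L(z, r) = 1 - 8 = -7)
C(m, S) = 0 (C(m, S) = -m + m = 0)
L(13, -8)*(-149) + C(20, -11) = -7*(-149) + 0 = 1043 + 0 = 1043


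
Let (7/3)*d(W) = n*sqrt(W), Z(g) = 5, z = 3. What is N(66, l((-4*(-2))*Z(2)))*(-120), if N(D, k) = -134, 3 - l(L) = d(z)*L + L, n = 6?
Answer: 16080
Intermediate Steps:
d(W) = 18*sqrt(W)/7 (d(W) = 3*(6*sqrt(W))/7 = 18*sqrt(W)/7)
l(L) = 3 - L - 18*L*sqrt(3)/7 (l(L) = 3 - ((18*sqrt(3)/7)*L + L) = 3 - (18*L*sqrt(3)/7 + L) = 3 - (L + 18*L*sqrt(3)/7) = 3 + (-L - 18*L*sqrt(3)/7) = 3 - L - 18*L*sqrt(3)/7)
N(66, l((-4*(-2))*Z(2)))*(-120) = -134*(-120) = 16080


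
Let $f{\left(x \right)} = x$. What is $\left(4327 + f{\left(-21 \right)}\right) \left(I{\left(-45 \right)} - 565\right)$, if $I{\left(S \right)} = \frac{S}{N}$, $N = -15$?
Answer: $-2419972$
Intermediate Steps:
$I{\left(S \right)} = - \frac{S}{15}$ ($I{\left(S \right)} = \frac{S}{-15} = S \left(- \frac{1}{15}\right) = - \frac{S}{15}$)
$\left(4327 + f{\left(-21 \right)}\right) \left(I{\left(-45 \right)} - 565\right) = \left(4327 - 21\right) \left(\left(- \frac{1}{15}\right) \left(-45\right) - 565\right) = 4306 \left(3 - 565\right) = 4306 \left(-562\right) = -2419972$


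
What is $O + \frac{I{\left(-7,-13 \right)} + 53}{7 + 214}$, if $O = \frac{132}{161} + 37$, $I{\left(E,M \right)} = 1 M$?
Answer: $\frac{1352109}{35581} \approx 38.001$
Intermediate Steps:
$I{\left(E,M \right)} = M$
$O = \frac{6089}{161}$ ($O = 132 \cdot \frac{1}{161} + 37 = \frac{132}{161} + 37 = \frac{6089}{161} \approx 37.82$)
$O + \frac{I{\left(-7,-13 \right)} + 53}{7 + 214} = \frac{6089}{161} + \frac{-13 + 53}{7 + 214} = \frac{6089}{161} + \frac{40}{221} = \frac{1352109}{35581}$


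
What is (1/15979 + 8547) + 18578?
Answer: 433430376/15979 ≈ 27125.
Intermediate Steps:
(1/15979 + 8547) + 18578 = 136572514/15979 + 18578 = 433430376/15979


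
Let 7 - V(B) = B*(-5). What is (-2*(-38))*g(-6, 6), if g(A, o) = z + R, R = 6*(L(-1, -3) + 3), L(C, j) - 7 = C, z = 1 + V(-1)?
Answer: 4332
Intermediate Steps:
V(B) = 7 + 5*B (V(B) = 7 - B*(-5) = 7 - (-5)*B = 7 + 5*B)
z = 3 (z = 1 + (7 + 5*(-1)) = 1 + (7 - 5) = 1 + 2 = 3)
L(C, j) = 7 + C
R = 54 (R = 6*((7 - 1) + 3) = 6*(6 + 3) = 6*9 = 54)
g(A, o) = 57 (g(A, o) = 3 + 54 = 57)
(-2*(-38))*g(-6, 6) = -2*(-38)*57 = 76*57 = 4332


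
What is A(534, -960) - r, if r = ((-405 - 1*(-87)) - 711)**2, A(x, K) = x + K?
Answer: -1059267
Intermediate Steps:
A(x, K) = K + x
r = 1058841 (r = ((-405 + 87) - 711)**2 = (-318 - 711)**2 = (-1029)**2 = 1058841)
A(534, -960) - r = (-960 + 534) - 1*1058841 = -426 - 1058841 = -1059267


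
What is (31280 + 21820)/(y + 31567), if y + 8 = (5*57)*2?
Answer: 53100/32129 ≈ 1.6527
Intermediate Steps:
y = 562 (y = -8 + (5*57)*2 = -8 + 285*2 = -8 + 570 = 562)
(31280 + 21820)/(y + 31567) = (31280 + 21820)/(562 + 31567) = 53100/32129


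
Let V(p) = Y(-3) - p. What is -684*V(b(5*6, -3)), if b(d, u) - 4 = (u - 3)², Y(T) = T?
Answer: 29412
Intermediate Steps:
b(d, u) = 4 + (-3 + u)² (b(d, u) = 4 + (u - 3)² = 4 + (-3 + u)²)
V(p) = -3 - p
-684*V(b(5*6, -3)) = -684*(-3 - (4 + (-3 - 3)²)) = -684*(-3 - (4 + (-6)²)) = -684*(-3 - (4 + 36)) = -684*(-3 - 1*40) = -684*(-3 - 40) = -684*(-43) = 29412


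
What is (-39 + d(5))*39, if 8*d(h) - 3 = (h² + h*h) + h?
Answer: -4953/4 ≈ -1238.3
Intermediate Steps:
d(h) = 3/8 + h²/4 + h/8 (d(h) = 3/8 + ((h² + h*h) + h)/8 = 3/8 + ((h² + h²) + h)/8 = 3/8 + (2*h² + h)/8 = 3/8 + (h + 2*h²)/8 = 3/8 + (h²/4 + h/8) = 3/8 + h²/4 + h/8)
(-39 + d(5))*39 = (-39 + (3/8 + (¼)*5² + (⅛)*5))*39 = (-39 + (3/8 + (¼)*25 + 5/8))*39 = (-39 + (3/8 + 25/4 + 5/8))*39 = (-39 + 29/4)*39 = -127/4*39 = -4953/4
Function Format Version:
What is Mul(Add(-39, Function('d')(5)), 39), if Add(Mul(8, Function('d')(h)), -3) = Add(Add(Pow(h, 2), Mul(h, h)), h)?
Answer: Rational(-4953, 4) ≈ -1238.3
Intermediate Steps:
Function('d')(h) = Add(Rational(3, 8), Mul(Rational(1, 4), Pow(h, 2)), Mul(Rational(1, 8), h)) (Function('d')(h) = Add(Rational(3, 8), Mul(Rational(1, 8), Add(Add(Pow(h, 2), Mul(h, h)), h))) = Add(Rational(3, 8), Mul(Rational(1, 8), Add(Add(Pow(h, 2), Pow(h, 2)), h))) = Add(Rational(3, 8), Mul(Rational(1, 8), Add(Mul(2, Pow(h, 2)), h))) = Add(Rational(3, 8), Mul(Rational(1, 8), Add(h, Mul(2, Pow(h, 2))))) = Add(Rational(3, 8), Add(Mul(Rational(1, 4), Pow(h, 2)), Mul(Rational(1, 8), h))) = Add(Rational(3, 8), Mul(Rational(1, 4), Pow(h, 2)), Mul(Rational(1, 8), h)))
Mul(Add(-39, Function('d')(5)), 39) = Mul(Add(-39, Add(Rational(3, 8), Mul(Rational(1, 4), Pow(5, 2)), Mul(Rational(1, 8), 5))), 39) = Mul(Add(-39, Add(Rational(3, 8), Mul(Rational(1, 4), 25), Rational(5, 8))), 39) = Mul(Add(-39, Add(Rational(3, 8), Rational(25, 4), Rational(5, 8))), 39) = Mul(Add(-39, Rational(29, 4)), 39) = Mul(Rational(-127, 4), 39) = Rational(-4953, 4)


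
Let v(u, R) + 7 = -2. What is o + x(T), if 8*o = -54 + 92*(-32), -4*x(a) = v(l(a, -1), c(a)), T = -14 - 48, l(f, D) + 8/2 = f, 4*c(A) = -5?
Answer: -745/2 ≈ -372.50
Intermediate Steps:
c(A) = -5/4 (c(A) = (¼)*(-5) = -5/4)
l(f, D) = -4 + f
v(u, R) = -9 (v(u, R) = -7 - 2 = -9)
T = -62
x(a) = 9/4 (x(a) = -¼*(-9) = 9/4)
o = -1499/4 (o = (-54 + 92*(-32))/8 = (-54 - 2944)/8 = (⅛)*(-2998) = -1499/4 ≈ -374.75)
o + x(T) = -1499/4 + 9/4 = -745/2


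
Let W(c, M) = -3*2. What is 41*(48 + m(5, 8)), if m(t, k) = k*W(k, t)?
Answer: 0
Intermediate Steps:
W(c, M) = -6
m(t, k) = -6*k (m(t, k) = k*(-6) = -6*k)
41*(48 + m(5, 8)) = 41*(48 - 6*8) = 41*(48 - 48) = 41*0 = 0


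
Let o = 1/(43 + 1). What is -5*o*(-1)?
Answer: 5/44 ≈ 0.11364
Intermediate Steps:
o = 1/44 ≈ 0.022727
-5*o*(-1) = -5*1/44*(-1) = -5/44*(-1) = 5/44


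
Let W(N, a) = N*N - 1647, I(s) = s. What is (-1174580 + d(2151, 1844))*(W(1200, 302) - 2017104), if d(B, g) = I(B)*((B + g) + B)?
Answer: -6971325492966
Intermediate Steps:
W(N, a) = -1647 + N² (W(N, a) = N² - 1647 = -1647 + N²)
d(B, g) = B*(g + 2*B) (d(B, g) = B*((B + g) + B) = B*(g + 2*B))
(-1174580 + d(2151, 1844))*(W(1200, 302) - 2017104) = (-1174580 + 2151*(1844 + 2*2151))*((-1647 + 1200²) - 2017104) = (-1174580 + 2151*(1844 + 4302))*((-1647 + 1440000) - 2017104) = (-1174580 + 2151*6146)*(1438353 - 2017104) = (-1174580 + 13220046)*(-578751) = 12045466*(-578751) = -6971325492966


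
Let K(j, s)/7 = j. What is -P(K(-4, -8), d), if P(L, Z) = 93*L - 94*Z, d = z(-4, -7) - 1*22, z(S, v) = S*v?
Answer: 3168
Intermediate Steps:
K(j, s) = 7*j
d = 6 (d = -4*(-7) - 1*22 = 28 - 22 = 6)
P(L, Z) = -94*Z + 93*L
-P(K(-4, -8), d) = -(-94*6 + 93*(7*(-4))) = -(-564 + 93*(-28)) = -(-564 - 2604) = -1*(-3168) = 3168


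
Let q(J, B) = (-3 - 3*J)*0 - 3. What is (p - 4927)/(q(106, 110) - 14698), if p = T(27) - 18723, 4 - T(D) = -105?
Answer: 23541/14701 ≈ 1.6013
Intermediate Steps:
T(D) = 109 (T(D) = 4 - 1*(-105) = 4 + 105 = 109)
q(J, B) = -3 (q(J, B) = 0 - 3 = -3)
p = -18614 (p = 109 - 18723 = -18614)
(p - 4927)/(q(106, 110) - 14698) = (-18614 - 4927)/(-3 - 14698) = -23541/(-14701) = -23541*(-1/14701) = 23541/14701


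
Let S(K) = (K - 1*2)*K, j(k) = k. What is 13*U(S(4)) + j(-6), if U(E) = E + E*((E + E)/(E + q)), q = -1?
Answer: 2350/7 ≈ 335.71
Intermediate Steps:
S(K) = K*(-2 + K) (S(K) = (K - 2)*K = (-2 + K)*K = K*(-2 + K))
U(E) = E + 2*E²/(-1 + E) (U(E) = E + E*((E + E)/(E - 1)) = E + E*((2*E)/(-1 + E)) = E + E*(2*E/(-1 + E)) = E + 2*E²/(-1 + E))
13*U(S(4)) + j(-6) = 13*((4*(-2 + 4))*(-1 + 3*(4*(-2 + 4)))/(-1 + 4*(-2 + 4))) - 6 = 13*((4*2)*(-1 + 3*(4*2))/(-1 + 4*2)) - 6 = 13*(8*(-1 + 3*8)/(-1 + 8)) - 6 = 13*(8*(-1 + 24)/7) - 6 = 13*(8*(⅐)*23) - 6 = 13*(184/7) - 6 = 2392/7 - 6 = 2350/7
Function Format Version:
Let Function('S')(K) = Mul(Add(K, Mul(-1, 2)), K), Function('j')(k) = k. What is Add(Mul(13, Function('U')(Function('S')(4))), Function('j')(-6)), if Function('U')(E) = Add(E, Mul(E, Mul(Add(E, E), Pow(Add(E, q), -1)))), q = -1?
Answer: Rational(2350, 7) ≈ 335.71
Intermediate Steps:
Function('S')(K) = Mul(K, Add(-2, K)) (Function('S')(K) = Mul(Add(K, -2), K) = Mul(Add(-2, K), K) = Mul(K, Add(-2, K)))
Function('U')(E) = Add(E, Mul(2, Pow(E, 2), Pow(Add(-1, E), -1))) (Function('U')(E) = Add(E, Mul(E, Mul(Add(E, E), Pow(Add(E, -1), -1)))) = Add(E, Mul(E, Mul(Mul(2, E), Pow(Add(-1, E), -1)))) = Add(E, Mul(E, Mul(2, E, Pow(Add(-1, E), -1)))) = Add(E, Mul(2, Pow(E, 2), Pow(Add(-1, E), -1))))
Add(Mul(13, Function('U')(Function('S')(4))), Function('j')(-6)) = Add(Mul(13, Mul(Mul(4, Add(-2, 4)), Pow(Add(-1, Mul(4, Add(-2, 4))), -1), Add(-1, Mul(3, Mul(4, Add(-2, 4)))))), -6) = Add(Mul(13, Mul(Mul(4, 2), Pow(Add(-1, Mul(4, 2)), -1), Add(-1, Mul(3, Mul(4, 2))))), -6) = Add(Mul(13, Mul(8, Pow(Add(-1, 8), -1), Add(-1, Mul(3, 8)))), -6) = Add(Mul(13, Mul(8, Pow(7, -1), Add(-1, 24))), -6) = Add(Mul(13, Mul(8, Rational(1, 7), 23)), -6) = Add(Mul(13, Rational(184, 7)), -6) = Add(Rational(2392, 7), -6) = Rational(2350, 7)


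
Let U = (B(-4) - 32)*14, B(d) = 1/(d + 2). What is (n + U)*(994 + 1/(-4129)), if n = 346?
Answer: -447360525/4129 ≈ -1.0835e+5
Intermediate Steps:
B(d) = 1/(2 + d)
U = -455 (U = (1/(2 - 4) - 32)*14 = (1/(-2) - 32)*14 = (-½ - 32)*14 = -65/2*14 = -455)
(n + U)*(994 + 1/(-4129)) = (346 - 455)*(994 + 1/(-4129)) = -109*(994 - 1/4129) = -109*4104225/4129 = -447360525/4129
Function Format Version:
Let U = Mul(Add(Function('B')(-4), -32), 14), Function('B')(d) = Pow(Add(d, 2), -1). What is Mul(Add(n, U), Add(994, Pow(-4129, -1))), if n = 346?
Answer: Rational(-447360525, 4129) ≈ -1.0835e+5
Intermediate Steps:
Function('B')(d) = Pow(Add(2, d), -1)
U = -455 (U = Mul(Add(Pow(Add(2, -4), -1), -32), 14) = Mul(Add(Pow(-2, -1), -32), 14) = Mul(Add(Rational(-1, 2), -32), 14) = Mul(Rational(-65, 2), 14) = -455)
Mul(Add(n, U), Add(994, Pow(-4129, -1))) = Mul(Add(346, -455), Add(994, Pow(-4129, -1))) = Mul(-109, Add(994, Rational(-1, 4129))) = Mul(-109, Rational(4104225, 4129)) = Rational(-447360525, 4129)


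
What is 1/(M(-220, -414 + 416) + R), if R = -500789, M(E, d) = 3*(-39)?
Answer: -1/500906 ≈ -1.9964e-6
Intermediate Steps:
M(E, d) = -117
1/(M(-220, -414 + 416) + R) = 1/(-117 - 500789) = 1/(-500906) = -1/500906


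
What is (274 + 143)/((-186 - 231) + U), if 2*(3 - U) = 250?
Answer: -417/539 ≈ -0.77365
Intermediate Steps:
U = -122 (U = 3 - ½*250 = 3 - 125 = -122)
(274 + 143)/((-186 - 231) + U) = (274 + 143)/((-186 - 231) - 122) = 417/(-417 - 122) = 417/(-539) = 417*(-1/539) = -417/539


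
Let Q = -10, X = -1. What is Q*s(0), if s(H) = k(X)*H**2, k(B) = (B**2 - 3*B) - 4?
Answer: 0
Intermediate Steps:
k(B) = -4 + B**2 - 3*B
s(H) = 0 (s(H) = (-4 + (-1)**2 - 3*(-1))*H**2 = (-4 + 1 + 3)*H**2 = 0*H**2 = 0)
Q*s(0) = -10*0 = 0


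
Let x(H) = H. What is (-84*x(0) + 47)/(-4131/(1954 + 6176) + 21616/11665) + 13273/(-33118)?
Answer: 9728288414417/281613316058 ≈ 34.545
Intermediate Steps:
(-84*x(0) + 47)/(-4131/(1954 + 6176) + 21616/11665) + 13273/(-33118) = (-84*0 + 47)/(-4131/(1954 + 6176) + 21616/11665) + 13273/(-33118) = (0 + 47)/(-4131/8130 + 21616*(1/11665)) + 13273*(-1/33118) = 47/(-4131*1/8130 + 21616/11665) - 13273/33118 = 47/(-1377/2710 + 21616/11665) - 13273/33118 = 47/(8503331/6322430) - 13273/33118 = 47*(6322430/8503331) - 13273/33118 = 297154210/8503331 - 13273/33118 = 9728288414417/281613316058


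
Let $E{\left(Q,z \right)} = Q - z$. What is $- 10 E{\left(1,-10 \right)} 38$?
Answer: $-4180$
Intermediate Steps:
$- 10 E{\left(1,-10 \right)} 38 = - 10 \left(1 - -10\right) 38 = - 10 \left(1 + 10\right) 38 = \left(-10\right) 11 \cdot 38 = \left(-110\right) 38 = -4180$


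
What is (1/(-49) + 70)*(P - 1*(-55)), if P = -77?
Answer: -75438/49 ≈ -1539.6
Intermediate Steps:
(1/(-49) + 70)*(P - 1*(-55)) = (1/(-49) + 70)*(-77 - 1*(-55)) = (-1/49 + 70)*(-77 + 55) = (3429/49)*(-22) = -75438/49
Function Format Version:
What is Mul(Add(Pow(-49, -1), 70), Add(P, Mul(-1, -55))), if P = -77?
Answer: Rational(-75438, 49) ≈ -1539.6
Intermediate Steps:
Mul(Add(Pow(-49, -1), 70), Add(P, Mul(-1, -55))) = Mul(Add(Pow(-49, -1), 70), Add(-77, Mul(-1, -55))) = Mul(Add(Rational(-1, 49), 70), Add(-77, 55)) = Mul(Rational(3429, 49), -22) = Rational(-75438, 49)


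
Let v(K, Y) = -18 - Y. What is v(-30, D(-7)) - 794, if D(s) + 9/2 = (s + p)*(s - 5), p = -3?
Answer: -1855/2 ≈ -927.50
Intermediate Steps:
D(s) = -9/2 + (-5 + s)*(-3 + s) (D(s) = -9/2 + (s - 3)*(s - 5) = -9/2 + (-3 + s)*(-5 + s) = -9/2 + (-5 + s)*(-3 + s))
v(-30, D(-7)) - 794 = (-18 - (21/2 + (-7)**2 - 8*(-7))) - 794 = (-18 - (21/2 + 49 + 56)) - 794 = (-18 - 1*231/2) - 794 = (-18 - 231/2) - 794 = -267/2 - 794 = -1855/2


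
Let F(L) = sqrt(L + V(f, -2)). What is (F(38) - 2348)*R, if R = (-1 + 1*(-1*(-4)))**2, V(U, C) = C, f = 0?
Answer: -21078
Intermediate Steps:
F(L) = sqrt(-2 + L) (F(L) = sqrt(L - 2) = sqrt(-2 + L))
R = 9 (R = (-1 + 1*4)**2 = (-1 + 4)**2 = 3**2 = 9)
(F(38) - 2348)*R = (sqrt(-2 + 38) - 2348)*9 = (sqrt(36) - 2348)*9 = (6 - 2348)*9 = -2342*9 = -21078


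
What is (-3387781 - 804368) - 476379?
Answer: -4668528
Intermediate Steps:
(-3387781 - 804368) - 476379 = -4192149 - 476379 = -4668528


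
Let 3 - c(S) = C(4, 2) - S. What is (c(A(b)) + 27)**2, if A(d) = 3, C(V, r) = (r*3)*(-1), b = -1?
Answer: 1521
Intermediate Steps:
C(V, r) = -3*r (C(V, r) = (3*r)*(-1) = -3*r)
c(S) = 9 + S (c(S) = 3 - (-3*2 - S) = 3 - (-6 - S) = 3 + (6 + S) = 9 + S)
(c(A(b)) + 27)**2 = ((9 + 3) + 27)**2 = (12 + 27)**2 = 39**2 = 1521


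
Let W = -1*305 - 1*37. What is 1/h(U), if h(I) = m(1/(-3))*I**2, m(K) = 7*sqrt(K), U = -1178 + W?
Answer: -I*sqrt(3)/16172800 ≈ -1.071e-7*I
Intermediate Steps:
W = -342 (W = -305 - 37 = -342)
U = -1520 (U = -1178 - 342 = -1520)
h(I) = 7*I*sqrt(3)*I**2/3 (h(I) = (7*sqrt(1/(-3)))*I**2 = (7*sqrt(-1/3))*I**2 = (7*(I*sqrt(3)/3))*I**2 = (7*I*sqrt(3)/3)*I**2 = 7*I*sqrt(3)*I**2/3)
1/h(U) = 1/((7/3)*I*sqrt(3)*(-1520)**2) = 1/((7/3)*I*sqrt(3)*2310400) = 1/(16172800*I*sqrt(3)/3) = -I*sqrt(3)/16172800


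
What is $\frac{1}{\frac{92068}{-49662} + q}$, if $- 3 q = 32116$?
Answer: $- \frac{24831}{265870166} \approx -9.3395 \cdot 10^{-5}$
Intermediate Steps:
$q = - \frac{32116}{3}$ ($q = \left(- \frac{1}{3}\right) 32116 = - \frac{32116}{3} \approx -10705.0$)
$\frac{1}{\frac{92068}{-49662} + q} = \frac{1}{\frac{92068}{-49662} - \frac{32116}{3}} = \frac{1}{92068 \left(- \frac{1}{49662}\right) - \frac{32116}{3}} = \frac{1}{- \frac{46034}{24831} - \frac{32116}{3}} = \frac{1}{- \frac{265870166}{24831}} = - \frac{24831}{265870166}$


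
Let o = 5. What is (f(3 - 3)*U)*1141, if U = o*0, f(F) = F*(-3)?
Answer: 0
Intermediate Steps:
f(F) = -3*F
U = 0 (U = 5*0 = 0)
(f(3 - 3)*U)*1141 = (-3*(3 - 3)*0)*1141 = (-3*0*0)*1141 = (0*0)*1141 = 0*1141 = 0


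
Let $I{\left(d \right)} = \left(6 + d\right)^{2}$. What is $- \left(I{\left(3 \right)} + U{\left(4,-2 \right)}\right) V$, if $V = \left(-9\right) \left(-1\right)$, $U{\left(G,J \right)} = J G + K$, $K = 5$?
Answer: $-702$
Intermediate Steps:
$U{\left(G,J \right)} = 5 + G J$ ($U{\left(G,J \right)} = J G + 5 = G J + 5 = 5 + G J$)
$V = 9$
$- \left(I{\left(3 \right)} + U{\left(4,-2 \right)}\right) V = - \left(\left(6 + 3\right)^{2} + \left(5 + 4 \left(-2\right)\right)\right) 9 = - \left(9^{2} + \left(5 - 8\right)\right) 9 = - \left(81 - 3\right) 9 = - 78 \cdot 9 = \left(-1\right) 702 = -702$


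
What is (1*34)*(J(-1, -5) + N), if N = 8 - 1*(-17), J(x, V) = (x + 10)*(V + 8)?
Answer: 1768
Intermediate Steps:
J(x, V) = (8 + V)*(10 + x) (J(x, V) = (10 + x)*(8 + V) = (8 + V)*(10 + x))
N = 25 (N = 8 + 17 = 25)
(1*34)*(J(-1, -5) + N) = (1*34)*((80 + 8*(-1) + 10*(-5) - 5*(-1)) + 25) = 34*((80 - 8 - 50 + 5) + 25) = 34*(27 + 25) = 34*52 = 1768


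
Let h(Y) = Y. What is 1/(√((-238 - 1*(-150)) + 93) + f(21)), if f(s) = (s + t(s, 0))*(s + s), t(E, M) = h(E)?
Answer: 1764/3111691 - √5/3111691 ≈ 0.00056618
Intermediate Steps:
t(E, M) = E
f(s) = 4*s² (f(s) = (s + s)*(s + s) = (2*s)*(2*s) = 4*s²)
1/(√((-238 - 1*(-150)) + 93) + f(21)) = 1/(√((-238 - 1*(-150)) + 93) + 4*21²) = 1/(√((-238 + 150) + 93) + 4*441) = 1/(√(-88 + 93) + 1764) = 1/(√5 + 1764) = 1/(1764 + √5)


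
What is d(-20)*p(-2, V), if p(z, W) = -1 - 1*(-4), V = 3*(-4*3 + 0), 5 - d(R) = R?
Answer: 75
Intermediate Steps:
d(R) = 5 - R
V = -36 (V = 3*(-12 + 0) = 3*(-12) = -36)
p(z, W) = 3 (p(z, W) = -1 + 4 = 3)
d(-20)*p(-2, V) = (5 - 1*(-20))*3 = (5 + 20)*3 = 25*3 = 75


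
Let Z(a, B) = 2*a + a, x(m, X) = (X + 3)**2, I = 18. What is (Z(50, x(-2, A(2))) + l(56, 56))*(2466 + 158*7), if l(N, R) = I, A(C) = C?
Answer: 600096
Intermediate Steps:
l(N, R) = 18
x(m, X) = (3 + X)**2
Z(a, B) = 3*a
(Z(50, x(-2, A(2))) + l(56, 56))*(2466 + 158*7) = (3*50 + 18)*(2466 + 158*7) = (150 + 18)*(2466 + 1106) = 168*3572 = 600096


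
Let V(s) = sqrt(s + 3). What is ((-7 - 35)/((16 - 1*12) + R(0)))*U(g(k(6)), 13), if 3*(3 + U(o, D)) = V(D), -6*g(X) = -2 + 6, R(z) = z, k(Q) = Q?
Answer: 35/2 ≈ 17.500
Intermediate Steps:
g(X) = -2/3 (g(X) = -(-2 + 6)/6 = -1/6*4 = -2/3)
V(s) = sqrt(3 + s)
U(o, D) = -3 + sqrt(3 + D)/3
((-7 - 35)/((16 - 1*12) + R(0)))*U(g(k(6)), 13) = ((-7 - 35)/((16 - 1*12) + 0))*(-3 + sqrt(3 + 13)/3) = (-42/((16 - 12) + 0))*(-3 + sqrt(16)/3) = (-42/(4 + 0))*(-3 + (1/3)*4) = (-42/4)*(-3 + 4/3) = -42*1/4*(-5/3) = -21/2*(-5/3) = 35/2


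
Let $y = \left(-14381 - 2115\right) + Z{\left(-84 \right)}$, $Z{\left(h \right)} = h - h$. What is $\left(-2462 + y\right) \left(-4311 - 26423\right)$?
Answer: $582655172$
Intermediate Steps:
$Z{\left(h \right)} = 0$
$y = -16496$ ($y = \left(-14381 - 2115\right) + 0 = -16496 + 0 = -16496$)
$\left(-2462 + y\right) \left(-4311 - 26423\right) = \left(-2462 - 16496\right) \left(-4311 - 26423\right) = \left(-18958\right) \left(-30734\right) = 582655172$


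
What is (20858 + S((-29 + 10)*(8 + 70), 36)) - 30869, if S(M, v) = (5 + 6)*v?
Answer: -9615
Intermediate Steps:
S(M, v) = 11*v
(20858 + S((-29 + 10)*(8 + 70), 36)) - 30869 = (20858 + 11*36) - 30869 = (20858 + 396) - 30869 = 21254 - 30869 = -9615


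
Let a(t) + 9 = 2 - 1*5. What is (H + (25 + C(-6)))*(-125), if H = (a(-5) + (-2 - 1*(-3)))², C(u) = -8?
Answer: -17250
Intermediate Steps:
a(t) = -12 (a(t) = -9 + (2 - 1*5) = -9 + (2 - 5) = -9 - 3 = -12)
H = 121 (H = (-12 + (-2 - 1*(-3)))² = (-12 + (-2 + 3))² = (-12 + 1)² = (-11)² = 121)
(H + (25 + C(-6)))*(-125) = (121 + (25 - 8))*(-125) = (121 + 17)*(-125) = 138*(-125) = -17250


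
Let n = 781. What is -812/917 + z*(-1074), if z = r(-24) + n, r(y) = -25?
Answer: -106364780/131 ≈ -8.1195e+5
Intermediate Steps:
z = 756 (z = -25 + 781 = 756)
-812/917 + z*(-1074) = -812/917 + 756*(-1074) = -812*1/917 - 811944 = -116/131 - 811944 = -106364780/131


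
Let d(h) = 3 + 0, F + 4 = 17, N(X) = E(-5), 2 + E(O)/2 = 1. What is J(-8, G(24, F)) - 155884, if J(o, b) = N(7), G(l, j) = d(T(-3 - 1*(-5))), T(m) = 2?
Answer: -155886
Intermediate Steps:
E(O) = -2 (E(O) = -4 + 2*1 = -4 + 2 = -2)
N(X) = -2
F = 13 (F = -4 + 17 = 13)
d(h) = 3
G(l, j) = 3
J(o, b) = -2
J(-8, G(24, F)) - 155884 = -2 - 155884 = -155886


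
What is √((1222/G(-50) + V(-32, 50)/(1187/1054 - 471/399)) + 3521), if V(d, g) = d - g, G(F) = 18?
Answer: 4*√166003955282/22821 ≈ 71.414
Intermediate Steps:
√((1222/G(-50) + V(-32, 50)/(1187/1054 - 471/399)) + 3521) = √((1222/18 + (-32 - 1*50)/(1187/1054 - 471/399)) + 3521) = √((1222*(1/18) + (-32 - 50)/(1187*(1/1054) - 471*1/399)) + 3521) = √((611/9 - 82/(1187/1054 - 157/133)) + 3521) = √((611/9 - 82/(-7607/140182)) + 3521) = √((611/9 - 82*(-140182/7607)) + 3521) = √((611/9 + 11494924/7607) + 3521) = √(108102193/68463 + 3521) = √(349160416/68463) = 4*√166003955282/22821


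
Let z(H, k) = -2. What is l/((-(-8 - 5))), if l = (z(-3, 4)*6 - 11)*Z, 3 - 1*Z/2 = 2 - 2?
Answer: -138/13 ≈ -10.615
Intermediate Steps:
Z = 6 (Z = 6 - 2*(2 - 2) = 6 - 2*0 = 6 + 0 = 6)
l = -138 (l = (-2*6 - 11)*6 = (-12 - 11)*6 = -23*6 = -138)
l/((-(-8 - 5))) = -138*(-1/(-8 - 5)) = -138/((-1*(-13))) = -138/13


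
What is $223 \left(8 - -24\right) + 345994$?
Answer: $353130$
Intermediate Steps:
$223 \left(8 - -24\right) + 345994 = 223 \left(8 + 24\right) + 345994 = 223 \cdot 32 + 345994 = 7136 + 345994 = 353130$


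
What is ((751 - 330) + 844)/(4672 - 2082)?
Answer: 253/518 ≈ 0.48842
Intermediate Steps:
((751 - 330) + 844)/(4672 - 2082) = (421 + 844)/2590 = 1265*(1/2590) = 253/518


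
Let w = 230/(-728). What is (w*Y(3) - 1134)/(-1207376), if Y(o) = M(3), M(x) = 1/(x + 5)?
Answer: 3302323/3515878912 ≈ 0.00093926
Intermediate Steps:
M(x) = 1/(5 + x)
Y(o) = ⅛ (Y(o) = 1/(5 + 3) = 1/8 = ⅛)
w = -115/364 (w = 230*(-1/728) = -115/364 ≈ -0.31593)
(w*Y(3) - 1134)/(-1207376) = (-115/364*⅛ - 1134)/(-1207376) = (-115/2912 - 1134)*(-1/1207376) = -3302323/2912*(-1/1207376) = 3302323/3515878912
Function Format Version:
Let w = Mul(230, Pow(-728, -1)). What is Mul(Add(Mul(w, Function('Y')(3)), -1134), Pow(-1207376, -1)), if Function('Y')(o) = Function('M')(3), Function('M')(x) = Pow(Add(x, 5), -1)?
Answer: Rational(3302323, 3515878912) ≈ 0.00093926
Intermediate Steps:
Function('M')(x) = Pow(Add(5, x), -1)
Function('Y')(o) = Rational(1, 8) (Function('Y')(o) = Pow(Add(5, 3), -1) = Pow(8, -1) = Rational(1, 8))
w = Rational(-115, 364) (w = Mul(230, Rational(-1, 728)) = Rational(-115, 364) ≈ -0.31593)
Mul(Add(Mul(w, Function('Y')(3)), -1134), Pow(-1207376, -1)) = Mul(Add(Mul(Rational(-115, 364), Rational(1, 8)), -1134), Pow(-1207376, -1)) = Mul(Add(Rational(-115, 2912), -1134), Rational(-1, 1207376)) = Mul(Rational(-3302323, 2912), Rational(-1, 1207376)) = Rational(3302323, 3515878912)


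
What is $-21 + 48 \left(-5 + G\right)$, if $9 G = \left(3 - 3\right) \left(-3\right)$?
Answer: $-261$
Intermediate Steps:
$G = 0$ ($G = \frac{\left(3 - 3\right) \left(-3\right)}{9} = \frac{0 \left(-3\right)}{9} = \frac{1}{9} \cdot 0 = 0$)
$-21 + 48 \left(-5 + G\right) = -21 + 48 \left(-5 + 0\right) = -21 + 48 \left(-5\right) = -21 - 240 = -261$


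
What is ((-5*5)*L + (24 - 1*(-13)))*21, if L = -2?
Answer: 1827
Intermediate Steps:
((-5*5)*L + (24 - 1*(-13)))*21 = (-5*5*(-2) + (24 - 1*(-13)))*21 = (-25*(-2) + (24 + 13))*21 = (50 + 37)*21 = 87*21 = 1827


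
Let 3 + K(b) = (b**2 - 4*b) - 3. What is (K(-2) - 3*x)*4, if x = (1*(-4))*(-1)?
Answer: -24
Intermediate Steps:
K(b) = -6 + b**2 - 4*b (K(b) = -3 + ((b**2 - 4*b) - 3) = -3 + (-3 + b**2 - 4*b) = -6 + b**2 - 4*b)
x = 4 (x = -4*(-1) = 4)
(K(-2) - 3*x)*4 = ((-6 + (-2)**2 - 4*(-2)) - 3*4)*4 = ((-6 + 4 + 8) - 12)*4 = (6 - 12)*4 = -6*4 = -24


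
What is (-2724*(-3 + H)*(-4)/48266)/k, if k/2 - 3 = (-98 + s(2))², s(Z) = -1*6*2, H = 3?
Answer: 0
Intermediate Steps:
s(Z) = -12 (s(Z) = -6*2 = -12)
k = 24206 (k = 6 + 2*(-98 - 12)² = 6 + 2*(-110)² = 6 + 2*12100 = 6 + 24200 = 24206)
(-2724*(-3 + H)*(-4)/48266)/k = (-2724*(-3 + 3)*(-4)/48266)/24206 = (-0*(-4)*(1/48266))*(1/24206) = (-2724*0*(1/48266))*(1/24206) = (0*(1/48266))*(1/24206) = 0*(1/24206) = 0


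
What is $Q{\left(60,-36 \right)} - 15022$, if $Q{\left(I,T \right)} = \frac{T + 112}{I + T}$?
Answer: $- \frac{90113}{6} \approx -15019.0$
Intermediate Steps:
$Q{\left(I,T \right)} = \frac{112 + T}{I + T}$
$Q{\left(60,-36 \right)} - 15022 = \frac{112 - 36}{60 - 36} - 15022 = \frac{1}{24} \cdot 76 - 15022 = \frac{19}{6} - 15022 = - \frac{90113}{6}$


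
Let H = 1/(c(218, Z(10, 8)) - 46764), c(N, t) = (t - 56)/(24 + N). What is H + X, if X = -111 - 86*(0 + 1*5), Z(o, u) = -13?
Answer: -6122473979/11316957 ≈ -541.00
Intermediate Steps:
c(N, t) = (-56 + t)/(24 + N)
H = -242/11316957 (H = 1/((-56 - 13)/(24 + 218) - 46764) = 1/(-69/242 - 46764) = 1/(-11316957/242) = -242/11316957 ≈ -2.1384e-5)
X = -541 (X = -111 - 86*(0 + 5) = -111 - 86*5 = -111 - 430 = -541)
H + X = -242/11316957 - 541 = -6122473979/11316957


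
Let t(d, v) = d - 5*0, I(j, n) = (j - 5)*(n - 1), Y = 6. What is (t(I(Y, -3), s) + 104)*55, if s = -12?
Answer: 5500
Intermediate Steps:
I(j, n) = (-1 + n)*(-5 + j) (I(j, n) = (-5 + j)*(-1 + n) = (-1 + n)*(-5 + j))
t(d, v) = d (t(d, v) = d + 0 = d)
(t(I(Y, -3), s) + 104)*55 = ((5 - 1*6 - 5*(-3) + 6*(-3)) + 104)*55 = ((5 - 6 + 15 - 18) + 104)*55 = (-4 + 104)*55 = 100*55 = 5500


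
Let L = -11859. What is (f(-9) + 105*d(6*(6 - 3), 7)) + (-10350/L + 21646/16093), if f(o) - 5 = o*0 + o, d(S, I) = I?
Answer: 46644112287/63615629 ≈ 733.22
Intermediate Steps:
f(o) = 5 + o (f(o) = 5 + (o*0 + o) = 5 + (0 + o) = 5 + o)
(f(-9) + 105*d(6*(6 - 3), 7)) + (-10350/L + 21646/16093) = ((5 - 9) + 105*7) + (-10350/(-11859) + 21646/16093) = (-4 + 735) + (-10350*(-1/11859) + 21646*(1/16093)) = 731 + (3450/3953 + 21646/16093) = 731 + 141087488/63615629 = 46644112287/63615629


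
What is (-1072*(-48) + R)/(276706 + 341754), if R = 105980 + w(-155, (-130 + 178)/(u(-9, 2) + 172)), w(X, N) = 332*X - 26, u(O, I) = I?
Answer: 10595/61846 ≈ 0.17131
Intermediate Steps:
w(X, N) = -26 + 332*X
R = 54494 (R = 105980 + (-26 + 332*(-155)) = 105980 + (-26 - 51460) = 105980 - 51486 = 54494)
(-1072*(-48) + R)/(276706 + 341754) = (-1072*(-48) + 54494)/(276706 + 341754) = (51456 + 54494)/618460 = 105950*(1/618460) = 10595/61846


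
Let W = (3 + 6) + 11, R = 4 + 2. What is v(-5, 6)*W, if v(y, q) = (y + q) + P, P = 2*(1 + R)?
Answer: 300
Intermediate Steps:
R = 6
P = 14 (P = 2*(1 + 6) = 2*7 = 14)
v(y, q) = 14 + q + y (v(y, q) = (y + q) + 14 = (q + y) + 14 = 14 + q + y)
W = 20 (W = 9 + 11 = 20)
v(-5, 6)*W = (14 + 6 - 5)*20 = 15*20 = 300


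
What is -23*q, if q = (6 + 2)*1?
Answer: -184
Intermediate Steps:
q = 8 (q = 8*1 = 8)
-23*q = -23*8 = -184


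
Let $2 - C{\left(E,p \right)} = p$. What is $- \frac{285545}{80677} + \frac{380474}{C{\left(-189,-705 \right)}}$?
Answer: $\frac{30493620583}{57038639} \approx 534.61$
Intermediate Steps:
$C{\left(E,p \right)} = 2 - p$
$- \frac{285545}{80677} + \frac{380474}{C{\left(-189,-705 \right)}} = - \frac{285545}{80677} + \frac{380474}{2 - -705} = \left(-285545\right) \frac{1}{80677} + \frac{380474}{2 + 705} = - \frac{285545}{80677} + \frac{380474}{707} = \frac{30493620583}{57038639}$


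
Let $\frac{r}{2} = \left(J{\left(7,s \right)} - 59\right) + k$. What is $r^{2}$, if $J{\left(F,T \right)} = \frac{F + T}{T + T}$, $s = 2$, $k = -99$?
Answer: $\frac{388129}{4} \approx 97032.0$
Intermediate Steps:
$J{\left(F,T \right)} = \frac{F + T}{2 T}$
$r = - \frac{623}{2}$ ($r = 2 \left(\left(\frac{7 + 2}{2 \cdot 2} - 59\right) - 99\right) = 2 \left(\left(\frac{1}{2} \cdot \frac{1}{2} \cdot 9 - 59\right) - 99\right) = 2 \left(\left(\frac{9}{4} - 59\right) - 99\right) = 2 \left(- \frac{227}{4} - 99\right) = 2 \left(- \frac{623}{4}\right) = - \frac{623}{2} \approx -311.5$)
$r^{2} = \left(- \frac{623}{2}\right)^{2} = \frac{388129}{4}$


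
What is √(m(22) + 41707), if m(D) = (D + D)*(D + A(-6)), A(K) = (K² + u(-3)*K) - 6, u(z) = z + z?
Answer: √45579 ≈ 213.49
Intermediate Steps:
u(z) = 2*z
A(K) = -6 + K² - 6*K (A(K) = (K² + (2*(-3))*K) - 6 = (K² - 6*K) - 6 = -6 + K² - 6*K)
m(D) = 2*D*(66 + D) (m(D) = (D + D)*(D + (-6 + (-6)² - 6*(-6))) = (2*D)*(D + (-6 + 36 + 36)) = (2*D)*(D + 66) = (2*D)*(66 + D) = 2*D*(66 + D))
√(m(22) + 41707) = √(2*22*(66 + 22) + 41707) = √(2*22*88 + 41707) = √(3872 + 41707) = √45579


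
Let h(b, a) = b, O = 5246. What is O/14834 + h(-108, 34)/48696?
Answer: 10577381/30098186 ≈ 0.35143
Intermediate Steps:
O/14834 + h(-108, 34)/48696 = 5246/14834 - 108/48696 = 5246*(1/14834) - 108*1/48696 = 2623/7417 - 9/4058 = 10577381/30098186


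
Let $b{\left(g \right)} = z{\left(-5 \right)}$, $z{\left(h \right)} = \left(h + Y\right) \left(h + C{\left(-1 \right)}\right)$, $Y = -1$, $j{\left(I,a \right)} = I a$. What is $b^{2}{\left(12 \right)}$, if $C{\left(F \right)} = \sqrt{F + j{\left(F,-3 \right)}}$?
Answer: $972 - 360 \sqrt{2} \approx 462.88$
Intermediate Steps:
$C{\left(F \right)} = \sqrt{2} \sqrt{- F}$ ($C{\left(F \right)} = \sqrt{F + F \left(-3\right)} = \sqrt{F - 3 F} = \sqrt{- 2 F} = \sqrt{2} \sqrt{- F}$)
$z{\left(h \right)} = \left(-1 + h\right) \left(h + \sqrt{2}\right)$ ($z{\left(h \right)} = \left(h - 1\right) \left(h + \sqrt{2} \sqrt{\left(-1\right) \left(-1\right)}\right) = \left(-1 + h\right) \left(h + \sqrt{2} \sqrt{1}\right) = \left(-1 + h\right) \left(h + \sqrt{2} \cdot 1\right) = \left(-1 + h\right) \left(h + \sqrt{2}\right)$)
$b{\left(g \right)} = 30 - 6 \sqrt{2}$ ($b{\left(g \right)} = \left(-5\right)^{2} - -5 - \sqrt{2} - 5 \sqrt{2} = 25 + 5 - \sqrt{2} - 5 \sqrt{2} = 30 - 6 \sqrt{2}$)
$b^{2}{\left(12 \right)} = \left(30 - 6 \sqrt{2}\right)^{2}$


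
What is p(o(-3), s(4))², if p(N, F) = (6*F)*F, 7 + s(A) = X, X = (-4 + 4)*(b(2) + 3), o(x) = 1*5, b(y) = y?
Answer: 86436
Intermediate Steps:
o(x) = 5
X = 0 (X = (-4 + 4)*(2 + 3) = 0*5 = 0)
s(A) = -7 (s(A) = -7 + 0 = -7)
p(N, F) = 6*F²
p(o(-3), s(4))² = (6*(-7)²)² = (6*49)² = 294² = 86436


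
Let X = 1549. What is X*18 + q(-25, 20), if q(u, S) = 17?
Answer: 27899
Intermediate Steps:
X*18 + q(-25, 20) = 1549*18 + 17 = 27882 + 17 = 27899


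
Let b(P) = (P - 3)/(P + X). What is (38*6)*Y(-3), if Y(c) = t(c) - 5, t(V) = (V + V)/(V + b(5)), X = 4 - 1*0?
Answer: -16188/25 ≈ -647.52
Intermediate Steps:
X = 4 (X = 4 + 0 = 4)
b(P) = (-3 + P)/(4 + P) (b(P) = (P - 3)/(P + 4) = (-3 + P)/(4 + P))
t(V) = 2*V/(2/9 + V) (t(V) = (V + V)/(V + (-3 + 5)/(4 + 5)) = (2*V)/(V + 2/9) = (2*V)/(2/9 + V) = 2*V/(2/9 + V))
Y(c) = -5 + 18*c/(2 + 9*c) (Y(c) = 18*c/(2 + 9*c) - 5 = -5 + 18*c/(2 + 9*c))
(38*6)*Y(-3) = (38*6)*((-10 - 27*(-3))/(2 + 9*(-3))) = 228*((-10 + 81)/(2 - 27)) = 228*(71/(-25)) = 228*(-1/25*71) = 228*(-71/25) = -16188/25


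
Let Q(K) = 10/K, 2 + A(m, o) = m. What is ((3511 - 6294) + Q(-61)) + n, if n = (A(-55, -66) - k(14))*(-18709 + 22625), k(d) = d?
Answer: -17129969/61 ≈ -2.8082e+5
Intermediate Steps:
A(m, o) = -2 + m
n = -278036 (n = ((-2 - 55) - 1*14)*(-18709 + 22625) = (-57 - 14)*3916 = -71*3916 = -278036)
((3511 - 6294) + Q(-61)) + n = ((3511 - 6294) + 10/(-61)) - 278036 = (-2783 + 10*(-1/61)) - 278036 = (-2783 - 10/61) - 278036 = -169773/61 - 278036 = -17129969/61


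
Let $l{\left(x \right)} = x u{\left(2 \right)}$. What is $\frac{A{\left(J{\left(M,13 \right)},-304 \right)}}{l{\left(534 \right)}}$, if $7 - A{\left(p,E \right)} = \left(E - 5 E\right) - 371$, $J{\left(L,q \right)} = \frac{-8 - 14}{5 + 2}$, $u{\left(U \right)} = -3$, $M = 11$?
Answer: $\frac{419}{801} \approx 0.5231$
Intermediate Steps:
$J{\left(L,q \right)} = - \frac{22}{7}$
$A{\left(p,E \right)} = 378 + 4 E$ ($A{\left(p,E \right)} = 7 - \left(\left(E - 5 E\right) - 371\right) = 7 - \left(- 4 E - 371\right) = 7 - \left(-371 - 4 E\right) = 7 + \left(371 + 4 E\right) = 378 + 4 E$)
$l{\left(x \right)} = - 3 x$ ($l{\left(x \right)} = x \left(-3\right) = - 3 x$)
$\frac{A{\left(J{\left(M,13 \right)},-304 \right)}}{l{\left(534 \right)}} = \frac{378 + 4 \left(-304\right)}{\left(-3\right) 534} = \frac{378 - 1216}{-1602} = \left(-838\right) \left(- \frac{1}{1602}\right) = \frac{419}{801}$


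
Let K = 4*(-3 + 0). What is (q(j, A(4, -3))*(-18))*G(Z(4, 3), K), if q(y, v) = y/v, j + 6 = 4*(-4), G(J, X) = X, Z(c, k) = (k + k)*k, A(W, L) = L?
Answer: 1584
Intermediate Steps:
K = -12 (K = 4*(-3) = -12)
Z(c, k) = 2*k² (Z(c, k) = (2*k)*k = 2*k²)
j = -22 (j = -6 + 4*(-4) = -6 - 16 = -22)
(q(j, A(4, -3))*(-18))*G(Z(4, 3), K) = (-22/(-3)*(-18))*(-12) = (-22*(-⅓)*(-18))*(-12) = ((22/3)*(-18))*(-12) = -132*(-12) = 1584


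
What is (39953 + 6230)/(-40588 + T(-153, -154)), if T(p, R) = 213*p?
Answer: -46183/73177 ≈ -0.63111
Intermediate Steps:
(39953 + 6230)/(-40588 + T(-153, -154)) = (39953 + 6230)/(-40588 + 213*(-153)) = 46183/(-40588 - 32589) = 46183/(-73177) = 46183*(-1/73177) = -46183/73177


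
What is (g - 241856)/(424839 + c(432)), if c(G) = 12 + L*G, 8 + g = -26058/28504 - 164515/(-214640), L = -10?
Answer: -36993717346735/64321252638384 ≈ -0.57514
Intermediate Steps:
g = -1246213551/152952464 (g = -8 + (-26058/28504 - 164515/(-214640)) = -8 + (-26058*1/28504 - 164515*(-1/214640)) = -8 + (-13029/14252 + 32903/42928) = -8 - 22593839/152952464 = -1246213551/152952464 ≈ -8.1477)
c(G) = 12 - 10*G
(g - 241856)/(424839 + c(432)) = (-1246213551/152952464 - 241856)/(424839 + (12 - 10*432)) = -36993717346735/(152952464*(424839 + (12 - 4320))) = -36993717346735/(152952464*(424839 - 4308)) = -36993717346735/152952464/420531 = -36993717346735/152952464*1/420531 = -36993717346735/64321252638384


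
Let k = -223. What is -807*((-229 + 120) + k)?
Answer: 267924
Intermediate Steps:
-807*((-229 + 120) + k) = -807*((-229 + 120) - 223) = -807*(-109 - 223) = -807*(-332) = 267924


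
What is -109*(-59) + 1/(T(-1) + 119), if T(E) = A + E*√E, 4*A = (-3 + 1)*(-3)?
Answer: 373545117/58085 + 4*I/58085 ≈ 6431.0 + 6.8865e-5*I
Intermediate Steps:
A = 3/2 (A = ((-3 + 1)*(-3))/4 = (-2*(-3))/4 = (¼)*6 = 3/2 ≈ 1.5000)
T(E) = 3/2 + E^(3/2) (T(E) = 3/2 + E*√E = 3/2 + E^(3/2))
-109*(-59) + 1/(T(-1) + 119) = -109*(-59) + 1/((3/2 + (-1)^(3/2)) + 119) = 6431 + 1/((3/2 - I) + 119) = 6431 + 1/(241/2 - I) = 6431 + 4*(241/2 + I)/58085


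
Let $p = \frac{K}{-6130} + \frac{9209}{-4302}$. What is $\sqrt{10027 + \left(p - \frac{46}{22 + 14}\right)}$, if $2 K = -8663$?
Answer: $\frac{\sqrt{21516433965826095}}{1465070} \approx 100.12$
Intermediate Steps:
$K = - \frac{8663}{2}$ ($K = \frac{1}{2} \left(-8663\right) = - \frac{8663}{2} \approx -4331.5$)
$p = - \frac{37817057}{26371260}$ ($p = - \frac{8663}{2 \left(-6130\right)} + \frac{9209}{-4302} = \left(- \frac{8663}{2}\right) \left(- \frac{1}{6130}\right) + 9209 \left(- \frac{1}{4302}\right) = \frac{8663}{12260} - \frac{9209}{4302} = - \frac{37817057}{26371260} \approx -1.434$)
$\sqrt{10027 + \left(p - \frac{46}{22 + 14}\right)} = \sqrt{10027 - \left(\frac{37817057}{26371260} + \frac{46}{22 + 14}\right)} = \sqrt{10027 - \left(\frac{37817057}{26371260} + \frac{46}{36}\right)} = \sqrt{10027 - \frac{7945963}{2930140}} = \sqrt{\frac{29372567817}{2930140}} = \frac{\sqrt{21516433965826095}}{1465070}$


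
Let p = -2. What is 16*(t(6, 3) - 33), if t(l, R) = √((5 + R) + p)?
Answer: -528 + 16*√6 ≈ -488.81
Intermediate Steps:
t(l, R) = √(3 + R) (t(l, R) = √((5 + R) - 2) = √(3 + R))
16*(t(6, 3) - 33) = 16*(√(3 + 3) - 33) = 16*(√6 - 33) = 16*(-33 + √6) = -528 + 16*√6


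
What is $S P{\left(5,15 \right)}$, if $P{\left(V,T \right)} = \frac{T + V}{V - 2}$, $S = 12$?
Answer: $80$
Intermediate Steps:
$P{\left(V,T \right)} = \frac{T + V}{-2 + V}$
$S P{\left(5,15 \right)} = 12 \frac{15 + 5}{-2 + 5} = 12 \cdot \frac{1}{3} \cdot 20 = 12 \cdot \frac{20}{3} = 80$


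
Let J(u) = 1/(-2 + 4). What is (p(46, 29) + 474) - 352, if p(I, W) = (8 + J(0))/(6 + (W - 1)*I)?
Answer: 315753/2588 ≈ 122.01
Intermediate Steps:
J(u) = ½ (J(u) = 1/2 = ½)
p(I, W) = 17/(2*(6 + I*(-1 + W))) (p(I, W) = (8 + ½)/(6 + (W - 1)*I) = 17/(2*(6 + (-1 + W)*I)) = 17/(2*(6 + I*(-1 + W))))
(p(46, 29) + 474) - 352 = (17/(2*(6 - 1*46 + 46*29)) + 474) - 352 = (17/(2*(6 - 46 + 1334)) + 474) - 352 = ((17/2)/1294 + 474) - 352 = ((17/2)*(1/1294) + 474) - 352 = (17/2588 + 474) - 352 = 1226729/2588 - 352 = 315753/2588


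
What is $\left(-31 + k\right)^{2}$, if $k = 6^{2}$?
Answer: $25$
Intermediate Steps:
$k = 36$
$\left(-31 + k\right)^{2} = \left(-31 + 36\right)^{2} = 5^{2} = 25$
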